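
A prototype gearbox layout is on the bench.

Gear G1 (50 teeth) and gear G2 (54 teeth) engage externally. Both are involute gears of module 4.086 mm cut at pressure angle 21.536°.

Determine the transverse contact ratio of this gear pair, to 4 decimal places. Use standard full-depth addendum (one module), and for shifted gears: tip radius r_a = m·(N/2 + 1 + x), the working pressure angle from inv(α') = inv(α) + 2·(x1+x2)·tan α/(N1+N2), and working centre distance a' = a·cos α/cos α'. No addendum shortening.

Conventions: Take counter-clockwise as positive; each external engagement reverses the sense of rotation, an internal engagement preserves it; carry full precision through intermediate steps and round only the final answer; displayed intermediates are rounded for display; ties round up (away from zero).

single-mesh involute tooth geometry (50T engaging 54T at module 4.086)
base radii: r_b1 = 95.018613, r_b2 = 102.620102
tip radii: r_a1 = 106.236000, r_a2 = 114.408000
no profile shift: α' = α, a' = a
action lengths: √(r_a1²−r_b1²) = 47.513692, √(r_a2²−r_b2²) = 50.579691
base pitch p_b = π·m·cos α = 11.940391
CR = (47.513692 + 50.579691 − 212.472000·sin 21.53600°)/11.940391 = 1.683189
contact ratio ≈ 1.6832

1.6832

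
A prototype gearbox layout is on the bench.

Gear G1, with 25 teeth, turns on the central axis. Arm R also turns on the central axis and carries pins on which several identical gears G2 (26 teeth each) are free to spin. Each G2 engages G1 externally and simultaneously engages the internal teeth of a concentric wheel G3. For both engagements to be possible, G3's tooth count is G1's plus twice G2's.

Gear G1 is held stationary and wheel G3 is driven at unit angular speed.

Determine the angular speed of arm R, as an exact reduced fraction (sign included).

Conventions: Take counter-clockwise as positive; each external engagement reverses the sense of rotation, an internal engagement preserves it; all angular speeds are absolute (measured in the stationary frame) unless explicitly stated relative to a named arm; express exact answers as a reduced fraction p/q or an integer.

77/102

planetary set (25T centre, 26T on arm, 77T internal) — Willis relation
ring teeth: 25 + 2·26 = 77
25(ω_sun−ω_arm) = −77(ω_ring−ω_arm),  ω_sun = 0, ω_ring = 1
25(0−ω_arm) = −77(1−ω_arm)  ⇒  102·ω_arm = 77  ⇒  ω_arm = 77/102
exact speed ratio = 77/102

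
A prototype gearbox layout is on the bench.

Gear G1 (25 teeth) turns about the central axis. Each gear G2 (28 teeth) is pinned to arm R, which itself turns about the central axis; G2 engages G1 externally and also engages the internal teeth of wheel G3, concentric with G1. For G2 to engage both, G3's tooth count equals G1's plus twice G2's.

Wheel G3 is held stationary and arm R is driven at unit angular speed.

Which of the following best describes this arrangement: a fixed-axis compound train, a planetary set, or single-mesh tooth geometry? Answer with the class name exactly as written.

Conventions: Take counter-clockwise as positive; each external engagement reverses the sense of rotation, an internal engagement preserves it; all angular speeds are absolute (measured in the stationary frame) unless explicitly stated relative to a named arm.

topology: planetary set — G1 25T / G2 28T / G3 81T, arm = carrier (Willis)
classification: planetary set

planetary set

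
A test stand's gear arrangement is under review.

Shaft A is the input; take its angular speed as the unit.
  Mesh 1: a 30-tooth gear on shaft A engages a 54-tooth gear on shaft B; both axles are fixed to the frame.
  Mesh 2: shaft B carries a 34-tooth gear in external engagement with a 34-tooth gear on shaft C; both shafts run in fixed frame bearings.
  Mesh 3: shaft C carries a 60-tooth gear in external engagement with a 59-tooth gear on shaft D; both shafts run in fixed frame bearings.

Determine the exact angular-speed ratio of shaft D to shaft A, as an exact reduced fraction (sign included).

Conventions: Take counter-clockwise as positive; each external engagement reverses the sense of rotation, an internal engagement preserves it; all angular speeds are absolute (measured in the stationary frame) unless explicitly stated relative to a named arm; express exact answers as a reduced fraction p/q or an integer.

class = fixed-axis compound train [3 meshes; 3 ratios multiply, 3 sense flips]
mesh 1 [30T→54T]: running ratio 5/9, sense −
mesh 2 [34T→34T]: running ratio 5/9, sense +
mesh 3 [60T→59T]: running ratio 100/177, sense −
ω_out/ω_in = -100/177

-100/177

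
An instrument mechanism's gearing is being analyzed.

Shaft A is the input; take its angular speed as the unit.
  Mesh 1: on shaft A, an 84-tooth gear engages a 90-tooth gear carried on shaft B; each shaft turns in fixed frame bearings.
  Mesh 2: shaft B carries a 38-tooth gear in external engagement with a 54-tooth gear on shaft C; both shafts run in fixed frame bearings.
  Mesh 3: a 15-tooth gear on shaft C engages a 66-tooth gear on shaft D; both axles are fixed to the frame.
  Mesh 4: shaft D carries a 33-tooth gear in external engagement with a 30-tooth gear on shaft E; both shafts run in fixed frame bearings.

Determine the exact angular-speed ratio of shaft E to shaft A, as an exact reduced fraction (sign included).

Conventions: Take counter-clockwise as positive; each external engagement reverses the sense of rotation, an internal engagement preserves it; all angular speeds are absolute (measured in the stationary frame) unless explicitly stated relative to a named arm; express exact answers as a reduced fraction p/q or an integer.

133/810

class = fixed-axis compound train [4 meshes; 4 ratios multiply, 4 sense flips]
mesh 1 [84T→90T]: running ratio 14/15, sense −
mesh 2 [38T→54T]: running ratio 266/405, sense +
mesh 3 [15T→66T]: running ratio 133/891, sense −
mesh 4 [33T→30T]: running ratio 133/810, sense +
ω_out/ω_in = 133/810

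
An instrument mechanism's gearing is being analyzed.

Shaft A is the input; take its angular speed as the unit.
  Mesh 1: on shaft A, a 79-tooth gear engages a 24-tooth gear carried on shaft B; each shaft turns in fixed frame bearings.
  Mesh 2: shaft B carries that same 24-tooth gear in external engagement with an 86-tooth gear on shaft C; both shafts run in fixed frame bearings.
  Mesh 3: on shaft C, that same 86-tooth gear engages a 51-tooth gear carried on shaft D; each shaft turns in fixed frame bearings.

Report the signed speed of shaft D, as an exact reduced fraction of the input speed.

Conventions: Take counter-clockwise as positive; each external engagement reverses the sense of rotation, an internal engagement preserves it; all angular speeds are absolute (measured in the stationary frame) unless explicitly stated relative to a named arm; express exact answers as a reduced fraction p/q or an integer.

-79/51

3-mesh fixed-axis compound train (all bearings frame-fixed)
mesh 1 [79T→24T]: |ω|/ω_in = 1×79/24 = 79/24, sense flips to −
mesh 2 [24T→86T]: |ω|/ω_in = (79/24)×24/86 = 79/86, sense flips to +
mesh 3 [86T→51T]: |ω|/ω_in = (79/86)×86/51 = 79/51, sense flips to −
signed output speed (× input speed) = -79/51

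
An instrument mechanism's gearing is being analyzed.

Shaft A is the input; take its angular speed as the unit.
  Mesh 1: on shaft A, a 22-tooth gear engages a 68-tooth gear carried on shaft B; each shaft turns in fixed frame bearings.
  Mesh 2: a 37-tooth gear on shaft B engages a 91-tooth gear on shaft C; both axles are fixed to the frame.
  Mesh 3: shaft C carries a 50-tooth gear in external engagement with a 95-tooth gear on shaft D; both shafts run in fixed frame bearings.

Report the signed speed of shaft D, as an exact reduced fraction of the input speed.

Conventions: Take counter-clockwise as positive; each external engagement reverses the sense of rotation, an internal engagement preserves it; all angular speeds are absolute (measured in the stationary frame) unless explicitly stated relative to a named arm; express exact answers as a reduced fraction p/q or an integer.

-2035/29393

3-mesh fixed-axis compound train (all bearings frame-fixed)
mesh 1 [22T→68T]: |ω|/ω_in = 1×22/68 = 11/34, sense flips to −
mesh 2 [37T→91T]: |ω|/ω_in = (11/34)×37/91 = 407/3094, sense flips to +
mesh 3 [50T→95T]: |ω|/ω_in = (407/3094)×50/95 = 2035/29393, sense flips to −
signed output speed (× input speed) = -2035/29393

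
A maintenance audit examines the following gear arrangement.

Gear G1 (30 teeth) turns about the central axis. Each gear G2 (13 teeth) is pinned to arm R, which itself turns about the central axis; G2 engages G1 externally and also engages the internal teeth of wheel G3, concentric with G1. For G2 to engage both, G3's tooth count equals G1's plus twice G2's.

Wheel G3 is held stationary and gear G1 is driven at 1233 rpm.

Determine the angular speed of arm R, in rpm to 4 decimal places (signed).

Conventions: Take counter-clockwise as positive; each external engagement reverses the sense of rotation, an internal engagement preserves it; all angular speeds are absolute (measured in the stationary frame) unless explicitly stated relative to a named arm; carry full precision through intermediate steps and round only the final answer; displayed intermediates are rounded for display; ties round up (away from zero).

+430.1163 rpm

planetary set (30T centre, 13T on arm, 56T internal) — Willis relation
normalise by the input: solve with ω_sun = 1, then scale by 1233 rpm
ring teeth: 30 + 2·13 = 56
30(ω_sun−ω_arm) = −56(ω_ring−ω_arm),  ω_ring = 0, ω_sun = 1
30(1−ω_arm) = −56(0−ω_arm)  ⇒  86·ω_arm = 30  ⇒  ω_arm = 15/43
scale: ω_arm = 15/43 × 1233 rpm = +430.1163 rpm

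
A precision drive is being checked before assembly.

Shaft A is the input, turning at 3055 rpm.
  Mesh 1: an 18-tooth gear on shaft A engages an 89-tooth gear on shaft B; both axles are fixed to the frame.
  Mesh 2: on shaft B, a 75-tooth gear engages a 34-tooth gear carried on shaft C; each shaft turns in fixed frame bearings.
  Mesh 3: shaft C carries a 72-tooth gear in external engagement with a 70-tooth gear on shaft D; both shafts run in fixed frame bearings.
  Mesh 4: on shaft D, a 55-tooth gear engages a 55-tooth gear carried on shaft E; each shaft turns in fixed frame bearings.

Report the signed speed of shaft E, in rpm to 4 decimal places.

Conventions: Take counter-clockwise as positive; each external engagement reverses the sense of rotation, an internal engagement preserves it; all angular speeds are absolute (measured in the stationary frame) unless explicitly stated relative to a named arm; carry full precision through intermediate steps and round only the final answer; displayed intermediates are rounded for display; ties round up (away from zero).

topology: fixed-axis compound train — 4 meshes, A→E
mesh 1 [18T→89T]: ω = 3055.0000×18/89 = 617.8652 rpm, sense flips to −
mesh 2 [75T→34T]: ω = 617.8652×75/34 = 1362.9379 rpm, sense flips to +
mesh 3 [72T→70T]: ω = 1362.9379×72/70 = 1401.8790 rpm, sense flips to −
mesh 4 [55T→55T]: ω = 1401.8790×55/55 = 1401.8790 rpm, sense flips to +
signed output speed = +1401.8790 rpm

+1401.8790 rpm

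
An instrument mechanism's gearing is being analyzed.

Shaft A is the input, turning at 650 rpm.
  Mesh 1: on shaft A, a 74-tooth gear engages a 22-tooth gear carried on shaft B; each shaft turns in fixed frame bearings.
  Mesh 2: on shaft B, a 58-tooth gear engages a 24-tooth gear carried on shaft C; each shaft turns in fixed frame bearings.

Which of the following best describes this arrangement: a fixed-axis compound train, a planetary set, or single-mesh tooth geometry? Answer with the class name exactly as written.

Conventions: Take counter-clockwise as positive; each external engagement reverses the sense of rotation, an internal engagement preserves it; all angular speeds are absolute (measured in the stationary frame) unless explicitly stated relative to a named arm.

fixed-axis compound train

topology: fixed-axis compound train — 2 meshes, A→C
classification: fixed-axis compound train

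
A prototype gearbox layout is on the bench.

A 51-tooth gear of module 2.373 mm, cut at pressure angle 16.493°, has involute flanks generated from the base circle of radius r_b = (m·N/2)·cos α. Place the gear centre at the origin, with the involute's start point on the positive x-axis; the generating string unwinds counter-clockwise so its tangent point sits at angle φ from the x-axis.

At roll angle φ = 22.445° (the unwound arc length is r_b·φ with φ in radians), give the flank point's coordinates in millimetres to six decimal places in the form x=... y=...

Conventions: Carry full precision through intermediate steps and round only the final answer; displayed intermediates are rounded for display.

x=62.304364 y=1.144935

topology: single-mesh involute geometry — m = 2.373, N = 51
pitch radius r_p = m·N/2 = 2.373·51/2 = 60.511500
base radius r_b = r_p·cos α = 60.511500·cos 16.493° = 58.021720
roll angle φ = 22.445° = 0.39173915 rad
x = r_b·(cos φ + φ·sin φ) = 62.304364
y = r_b·(sin φ − φ·cos φ) = 1.144935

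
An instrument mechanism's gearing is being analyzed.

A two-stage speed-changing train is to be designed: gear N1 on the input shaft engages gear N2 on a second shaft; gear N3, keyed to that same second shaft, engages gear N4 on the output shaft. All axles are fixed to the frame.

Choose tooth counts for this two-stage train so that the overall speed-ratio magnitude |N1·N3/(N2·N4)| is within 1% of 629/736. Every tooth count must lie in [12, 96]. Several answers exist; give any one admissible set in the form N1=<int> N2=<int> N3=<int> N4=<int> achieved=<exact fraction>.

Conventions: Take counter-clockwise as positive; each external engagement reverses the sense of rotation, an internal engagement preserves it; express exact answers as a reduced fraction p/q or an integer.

N1=17 N2=16 N3=37 N4=46 achieved=629/736

2-stage fixed-axis compound train for ratio 629/736
target = 629/736 in lowest terms: an exact hit needs N1·N3 = k·629 and N2·N4 = k·736 for one integer k, every count in [12, 96]; additionally prefer no 1:1 stage (N1 ≠ N2, N3 ≠ N4)
k = 1: N1·N3 = 629 = 17·37, N2·N4 = 736 = 16·46
achieved = 17·37/(16·46) = 629/736; |achieved − target| = 0 ≤ 629/73600 ✓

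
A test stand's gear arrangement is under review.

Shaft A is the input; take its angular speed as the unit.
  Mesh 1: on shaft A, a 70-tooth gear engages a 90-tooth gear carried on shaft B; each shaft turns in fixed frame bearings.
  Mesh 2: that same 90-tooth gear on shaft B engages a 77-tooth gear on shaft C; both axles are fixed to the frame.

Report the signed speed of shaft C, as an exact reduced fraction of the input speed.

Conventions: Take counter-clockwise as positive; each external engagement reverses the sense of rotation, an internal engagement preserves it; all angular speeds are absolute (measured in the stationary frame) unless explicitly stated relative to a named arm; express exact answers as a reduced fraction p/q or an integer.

2-mesh fixed-axis compound train (all bearings frame-fixed)
mesh 1 [70T→90T]: |ω|/ω_in = 1×70/90 = 7/9, sense flips to −
mesh 2 [90T→77T]: |ω|/ω_in = (7/9)×90/77 = 10/11, sense flips to +
signed output speed (× input speed) = 10/11

10/11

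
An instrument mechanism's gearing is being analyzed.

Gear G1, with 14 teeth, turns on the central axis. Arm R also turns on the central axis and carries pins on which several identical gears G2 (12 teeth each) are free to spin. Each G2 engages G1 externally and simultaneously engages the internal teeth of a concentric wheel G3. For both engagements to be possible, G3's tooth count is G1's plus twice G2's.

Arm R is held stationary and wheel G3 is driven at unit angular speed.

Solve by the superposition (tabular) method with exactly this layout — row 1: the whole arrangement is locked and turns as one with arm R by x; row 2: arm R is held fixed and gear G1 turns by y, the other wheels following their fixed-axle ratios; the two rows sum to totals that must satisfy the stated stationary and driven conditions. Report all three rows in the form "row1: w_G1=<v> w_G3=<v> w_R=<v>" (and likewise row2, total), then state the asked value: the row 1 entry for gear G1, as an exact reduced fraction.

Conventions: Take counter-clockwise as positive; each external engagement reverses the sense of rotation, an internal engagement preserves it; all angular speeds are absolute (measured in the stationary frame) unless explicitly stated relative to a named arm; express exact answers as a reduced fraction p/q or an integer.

row1: w_G1=0 w_G3=0 w_R=0
row2: w_G1=-19/7 w_G3=1 w_R=0
total: w_G1=-19/7 w_G3=1 w_R=0
asked value: 0

planetary set (14T centre, 12T on arm, 38T internal) — Willis relation
superposition row 1 [locked train]: every member turns x
row 2 (arm held, sun turns y): ω_ring = −(14/38)·y, ω_arm = 0
boundary: total ω_arm = x = 0 and total ω_ring = x − (14/38)·y = 1  ⇒  y = -19/7, x = 0
row 2 ring = −(14/38)·(-19/7) = 1
totals (row 1 + row 2): sun 0 + (-19/7) = -19/7, ring 0 + 1 = 1, arm 0 + 0 = 0
asked cell (row1, sun) = 0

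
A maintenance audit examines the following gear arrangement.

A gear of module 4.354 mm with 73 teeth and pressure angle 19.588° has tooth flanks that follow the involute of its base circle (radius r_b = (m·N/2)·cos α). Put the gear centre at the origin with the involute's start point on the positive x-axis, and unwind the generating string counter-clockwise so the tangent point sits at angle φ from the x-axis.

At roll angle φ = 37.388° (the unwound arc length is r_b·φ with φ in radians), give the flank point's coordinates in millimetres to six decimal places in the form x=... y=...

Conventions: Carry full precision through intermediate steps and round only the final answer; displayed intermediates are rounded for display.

x=178.287074 y=13.285926

single-mesh involute tooth geometry (73T wheel at module 4.354)
pitch radius r_p = m·N/2 = 4.354·73/2 = 158.921000
base radius r_b = r_p·cos α = 158.921000·cos 19.588° = 149.723874
roll angle φ = 37.388° = 0.65254370 rad
x = r_b·(cos φ + φ·sin φ) = 178.287074
y = r_b·(sin φ − φ·cos φ) = 13.285926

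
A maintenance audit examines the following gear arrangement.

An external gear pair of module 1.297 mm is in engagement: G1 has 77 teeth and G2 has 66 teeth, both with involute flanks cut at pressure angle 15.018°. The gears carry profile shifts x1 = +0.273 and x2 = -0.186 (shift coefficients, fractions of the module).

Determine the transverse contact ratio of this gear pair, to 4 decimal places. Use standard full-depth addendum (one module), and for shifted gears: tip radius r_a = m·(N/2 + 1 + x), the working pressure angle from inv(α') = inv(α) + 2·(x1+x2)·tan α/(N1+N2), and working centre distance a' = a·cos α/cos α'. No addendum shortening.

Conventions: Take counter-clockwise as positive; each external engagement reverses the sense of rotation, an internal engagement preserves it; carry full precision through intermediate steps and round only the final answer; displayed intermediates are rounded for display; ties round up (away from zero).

2.1577

single-mesh involute tooth geometry (77T engaging 66T at module 1.297)
base radii: r_b1 = 48.228961, r_b2 = 41.339109
tip radii: r_a1 = 51.585581, r_a2 = 43.856758
inv(α') = inv(15.018°) + 2·(+0.273-0.186)·tan α/(77+66) = 0.00649883  ⇒  α' = 15.27328°
a' = a·cos α / cos α' = 92.7355·cos 15.018°/cos 15.27328° = 92.847407
action lengths: √(r_a1²−r_b1²) = 18.304085, √(r_a2²−r_b2²) = 14.645589
base pitch p_b = π·m·cos α = 3.935474
CR = (18.304085 + 14.645589 − 92.847407·sin 15.27328°)/3.935474 = 2.157684
contact ratio ≈ 2.1577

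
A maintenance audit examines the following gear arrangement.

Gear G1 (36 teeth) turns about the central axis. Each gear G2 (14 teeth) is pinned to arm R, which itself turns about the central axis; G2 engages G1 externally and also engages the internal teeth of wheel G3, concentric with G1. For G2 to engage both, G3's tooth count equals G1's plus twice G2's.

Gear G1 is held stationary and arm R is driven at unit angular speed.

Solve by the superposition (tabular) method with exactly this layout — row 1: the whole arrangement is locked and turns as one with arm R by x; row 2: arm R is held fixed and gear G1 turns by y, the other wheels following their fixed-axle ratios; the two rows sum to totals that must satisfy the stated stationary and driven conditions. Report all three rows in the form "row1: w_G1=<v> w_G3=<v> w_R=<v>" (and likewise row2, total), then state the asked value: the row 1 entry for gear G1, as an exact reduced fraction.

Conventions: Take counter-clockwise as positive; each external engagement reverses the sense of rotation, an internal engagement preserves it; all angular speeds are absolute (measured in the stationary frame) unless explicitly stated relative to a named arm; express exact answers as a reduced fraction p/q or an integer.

row1: w_G1=1 w_G3=1 w_R=1
row2: w_G1=-1 w_G3=9/16 w_R=0
total: w_G1=0 w_G3=25/16 w_R=1
asked value: 1

topology: planetary set — G1 36T / G2 14T / G3 64T, arm = carrier (Willis)
row 1 (train locked, turned with arm): all members turn x
superposition row 2 [arm held]: sun y, ring −(36/64)·y, arm 0
boundary: total ω_sun = x + y = 0 and total ω_arm = x = 1  ⇒  y = -1, x = 1
row 2 ring = −(36/64)·(-1) = 9/16
totals (row 1 + row 2): sun 1 + (-1) = 0, ring 1 + 9/16 = 25/16, arm 1 + 0 = 1
asked cell (row1, sun) = 1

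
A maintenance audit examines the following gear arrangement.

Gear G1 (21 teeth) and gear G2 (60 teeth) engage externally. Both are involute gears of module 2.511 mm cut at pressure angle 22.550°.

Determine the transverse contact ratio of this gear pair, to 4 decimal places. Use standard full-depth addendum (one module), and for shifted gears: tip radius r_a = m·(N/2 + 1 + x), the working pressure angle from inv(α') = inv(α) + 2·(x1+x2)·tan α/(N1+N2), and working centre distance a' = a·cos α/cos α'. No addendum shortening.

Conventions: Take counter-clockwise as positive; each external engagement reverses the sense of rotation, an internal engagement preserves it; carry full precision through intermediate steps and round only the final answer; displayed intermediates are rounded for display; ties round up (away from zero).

1.5702

single-mesh involute tooth geometry (21T engaging 60T at module 2.511)
base radii: r_b1 = 24.349732, r_b2 = 69.570662
tip radii: r_a1 = 28.876500, r_a2 = 77.841000
no profile shift: α' = α, a' = a
action lengths: √(r_a1²−r_b1²) = 15.522333, √(r_a2²−r_b2²) = 34.916247
base pitch p_b = π·m·cos α = 7.285423
CR = (15.522333 + 34.916247 − 101.695500·sin 22.55000°)/7.285423 = 1.570179
contact ratio ≈ 1.5702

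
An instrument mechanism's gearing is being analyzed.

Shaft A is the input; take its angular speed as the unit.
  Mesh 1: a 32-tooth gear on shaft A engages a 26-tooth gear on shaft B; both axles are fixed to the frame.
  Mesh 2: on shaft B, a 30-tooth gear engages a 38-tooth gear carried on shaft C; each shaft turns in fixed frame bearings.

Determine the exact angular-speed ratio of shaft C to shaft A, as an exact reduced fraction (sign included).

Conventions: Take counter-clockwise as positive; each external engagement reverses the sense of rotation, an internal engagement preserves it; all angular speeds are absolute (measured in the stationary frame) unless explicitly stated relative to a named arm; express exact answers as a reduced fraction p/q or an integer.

class = fixed-axis compound train [2 meshes; 2 ratios multiply, 2 sense flips]
mesh 1 [32T→26T]: running ratio 16/13, sense −
mesh 2 [30T→38T]: running ratio 240/247, sense +
ω_out/ω_in = 240/247

240/247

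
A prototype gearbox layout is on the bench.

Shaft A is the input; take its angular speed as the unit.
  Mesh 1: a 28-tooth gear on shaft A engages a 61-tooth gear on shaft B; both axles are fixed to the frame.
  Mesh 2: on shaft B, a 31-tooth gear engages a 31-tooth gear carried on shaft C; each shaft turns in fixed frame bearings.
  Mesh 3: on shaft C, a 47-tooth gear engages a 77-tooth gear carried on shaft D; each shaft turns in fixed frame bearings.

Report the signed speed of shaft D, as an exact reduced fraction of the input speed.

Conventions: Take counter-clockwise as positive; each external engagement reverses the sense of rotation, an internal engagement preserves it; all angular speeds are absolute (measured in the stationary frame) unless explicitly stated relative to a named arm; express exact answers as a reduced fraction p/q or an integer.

-188/671

3-mesh fixed-axis compound train (all bearings frame-fixed)
mesh 1 [28T→61T]: |ω|/ω_in = 1×28/61 = 28/61, sense flips to −
mesh 2 [31T→31T]: |ω|/ω_in = (28/61)×31/31 = 28/61, sense flips to +
mesh 3 [47T→77T]: |ω|/ω_in = (28/61)×47/77 = 188/671, sense flips to −
signed output speed (× input speed) = -188/671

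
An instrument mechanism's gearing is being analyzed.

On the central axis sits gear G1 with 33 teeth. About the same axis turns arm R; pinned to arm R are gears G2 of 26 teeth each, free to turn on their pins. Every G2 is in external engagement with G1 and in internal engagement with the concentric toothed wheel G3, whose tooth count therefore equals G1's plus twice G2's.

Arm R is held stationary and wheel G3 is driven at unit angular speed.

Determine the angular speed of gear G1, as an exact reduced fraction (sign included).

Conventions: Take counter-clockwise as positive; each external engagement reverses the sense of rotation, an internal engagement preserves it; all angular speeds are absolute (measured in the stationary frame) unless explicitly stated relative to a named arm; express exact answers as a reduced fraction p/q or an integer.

-85/33

class = planetary set [G3 = 33+2·26 = 85; Willis about the carrier]
ring teeth: 33 + 2·26 = 85
33(ω_sun−ω_arm) = −85(ω_ring−ω_arm),  ω_arm = 0, ω_ring = 1
ω_sun = 0 − (85/33)(1−0) = -85/33
exact speed ratio = -85/33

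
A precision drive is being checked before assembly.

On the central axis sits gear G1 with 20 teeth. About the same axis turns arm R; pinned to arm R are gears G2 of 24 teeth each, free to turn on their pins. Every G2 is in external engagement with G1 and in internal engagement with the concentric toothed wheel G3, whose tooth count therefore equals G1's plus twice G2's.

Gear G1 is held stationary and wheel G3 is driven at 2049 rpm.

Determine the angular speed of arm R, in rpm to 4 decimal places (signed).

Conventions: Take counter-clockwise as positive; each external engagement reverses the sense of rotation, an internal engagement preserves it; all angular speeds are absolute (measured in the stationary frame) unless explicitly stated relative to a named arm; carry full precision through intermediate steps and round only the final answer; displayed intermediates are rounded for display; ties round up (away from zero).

class = planetary set [G3 = 20+2·24 = 68; Willis about the carrier]
normalise by the input: solve with ω_ring = 1, then scale by 2049 rpm
ring teeth: 20 + 2·24 = 68
20(ω_sun−ω_arm) = −68(ω_ring−ω_arm),  ω_sun = 0, ω_ring = 1
20(0−ω_arm) = −68(1−ω_arm)  ⇒  88·ω_arm = 68  ⇒  ω_arm = 17/22
scale: ω_arm = 17/22 × 2049 rpm = +1583.3182 rpm

+1583.3182 rpm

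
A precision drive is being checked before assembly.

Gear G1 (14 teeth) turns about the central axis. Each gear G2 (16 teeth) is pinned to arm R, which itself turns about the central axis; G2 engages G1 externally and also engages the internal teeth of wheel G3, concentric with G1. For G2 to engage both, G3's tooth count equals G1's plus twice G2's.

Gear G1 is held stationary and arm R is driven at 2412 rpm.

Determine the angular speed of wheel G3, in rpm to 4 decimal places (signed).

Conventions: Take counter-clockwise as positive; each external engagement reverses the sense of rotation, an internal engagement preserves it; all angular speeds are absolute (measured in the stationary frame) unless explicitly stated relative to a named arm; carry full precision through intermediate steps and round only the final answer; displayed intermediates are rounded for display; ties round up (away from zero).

class = planetary set [G3 = 14+2·16 = 46; Willis about the carrier]
normalise by the input: solve with ω_arm = 1, then scale by 2412 rpm
ring teeth: 14 + 2·16 = 46
14(ω_sun−ω_arm) = −46(ω_ring−ω_arm),  ω_sun = 0, ω_arm = 1
ω_ring = 1 − (14/46)(0−1) = 30/23
scale: ω_ring = 30/23 × 2412 rpm = +3146.0870 rpm

+3146.0870 rpm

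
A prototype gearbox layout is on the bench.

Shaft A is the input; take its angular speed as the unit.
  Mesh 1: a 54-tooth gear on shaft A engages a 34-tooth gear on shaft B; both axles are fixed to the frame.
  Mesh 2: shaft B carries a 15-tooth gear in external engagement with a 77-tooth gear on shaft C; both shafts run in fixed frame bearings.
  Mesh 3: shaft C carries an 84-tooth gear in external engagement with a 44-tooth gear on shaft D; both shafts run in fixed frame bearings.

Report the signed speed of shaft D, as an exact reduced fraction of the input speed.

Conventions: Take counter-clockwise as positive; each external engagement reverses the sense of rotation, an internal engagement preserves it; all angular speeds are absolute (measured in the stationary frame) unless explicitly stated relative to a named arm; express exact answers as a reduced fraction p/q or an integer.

3-mesh fixed-axis compound train (all bearings frame-fixed)
mesh 1 [54T→34T]: |ω|/ω_in = 1×54/34 = 27/17, sense flips to −
mesh 2 [15T→77T]: |ω|/ω_in = (27/17)×15/77 = 405/1309, sense flips to +
mesh 3 [84T→44T]: |ω|/ω_in = (405/1309)×84/44 = 1215/2057, sense flips to −
signed output speed (× input speed) = -1215/2057

-1215/2057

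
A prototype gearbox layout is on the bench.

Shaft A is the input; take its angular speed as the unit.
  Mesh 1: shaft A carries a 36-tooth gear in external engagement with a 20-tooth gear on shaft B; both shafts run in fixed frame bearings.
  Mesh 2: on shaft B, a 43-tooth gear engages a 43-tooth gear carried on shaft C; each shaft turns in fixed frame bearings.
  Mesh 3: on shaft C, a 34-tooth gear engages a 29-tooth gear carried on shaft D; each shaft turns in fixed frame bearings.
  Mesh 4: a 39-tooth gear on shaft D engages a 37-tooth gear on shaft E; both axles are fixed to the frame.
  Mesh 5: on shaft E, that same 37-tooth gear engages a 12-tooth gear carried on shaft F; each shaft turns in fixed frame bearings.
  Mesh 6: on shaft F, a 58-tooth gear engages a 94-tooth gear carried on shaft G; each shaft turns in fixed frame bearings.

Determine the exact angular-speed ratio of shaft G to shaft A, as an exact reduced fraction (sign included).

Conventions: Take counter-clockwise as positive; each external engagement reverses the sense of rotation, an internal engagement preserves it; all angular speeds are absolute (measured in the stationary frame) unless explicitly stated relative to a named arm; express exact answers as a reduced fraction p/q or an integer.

class = fixed-axis compound train [6 meshes; 6 ratios multiply, 6 sense flips]
mesh 1 [36T→20T]: running ratio 9/5, sense −
mesh 2 [43T→43T]: running ratio 9/5, sense +
mesh 3 [34T→29T]: running ratio 306/145, sense −
mesh 4 [39T→37T]: running ratio 11934/5365, sense +
mesh 5 [37T→12T]: running ratio 1989/290, sense −
mesh 6 [58T→94T]: running ratio 1989/470, sense +
ω_out/ω_in = 1989/470

1989/470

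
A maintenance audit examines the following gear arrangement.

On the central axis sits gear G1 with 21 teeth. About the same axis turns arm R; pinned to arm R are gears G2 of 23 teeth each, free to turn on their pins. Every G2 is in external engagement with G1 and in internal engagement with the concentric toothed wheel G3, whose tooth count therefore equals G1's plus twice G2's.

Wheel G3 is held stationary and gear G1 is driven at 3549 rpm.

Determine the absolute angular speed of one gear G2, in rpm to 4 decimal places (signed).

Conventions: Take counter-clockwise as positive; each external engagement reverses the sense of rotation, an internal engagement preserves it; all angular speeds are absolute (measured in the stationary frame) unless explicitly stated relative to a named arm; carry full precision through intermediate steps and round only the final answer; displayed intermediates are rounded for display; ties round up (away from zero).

recognized (axles ride arm R): planetary set, 21/23/67 teeth
normalise by the input: solve with ω_sun = 1, then scale by 3549 rpm
ring teeth: 21 + 2·23 = 67
21(ω_sun−ω_arm) = −67(ω_ring−ω_arm),  ω_ring = 0, ω_sun = 1
21(1−ω_arm) = −67(0−ω_arm)  ⇒  88·ω_arm = 21  ⇒  ω_arm = 21/88
sun–planet mesh: 21·(1−21/88) = −23·(ω_p−ω_arm)  ⇒  ω_p−ω_arm = -1407/2024
ω_p = 21/88 − 1407/2024 = -21/46
scale: ω_p = -21/46 × 3549 rpm = -1620.1957 rpm

-1620.1957 rpm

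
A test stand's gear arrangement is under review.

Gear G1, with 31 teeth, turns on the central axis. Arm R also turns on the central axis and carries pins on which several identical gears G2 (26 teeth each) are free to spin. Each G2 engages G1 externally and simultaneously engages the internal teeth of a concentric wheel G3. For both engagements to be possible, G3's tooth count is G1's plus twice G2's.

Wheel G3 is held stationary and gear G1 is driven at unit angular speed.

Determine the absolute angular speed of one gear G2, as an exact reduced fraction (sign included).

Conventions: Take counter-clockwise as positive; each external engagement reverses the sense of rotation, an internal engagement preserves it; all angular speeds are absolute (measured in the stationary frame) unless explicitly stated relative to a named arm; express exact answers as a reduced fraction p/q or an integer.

-31/52

class = planetary set [G3 = 31+2·26 = 83; Willis about the carrier]
ring teeth: 31 + 2·26 = 83
31(ω_sun−ω_arm) = −83(ω_ring−ω_arm),  ω_ring = 0, ω_sun = 1
31(1−ω_arm) = −83(0−ω_arm)  ⇒  114·ω_arm = 31  ⇒  ω_arm = 31/114
sun–planet mesh: 31·(1−31/114) = −26·(ω_p−ω_arm)  ⇒  ω_p−ω_arm = -2573/2964
ω_p = 31/114 − 2573/2964 = -31/52
exact speed ratio = -31/52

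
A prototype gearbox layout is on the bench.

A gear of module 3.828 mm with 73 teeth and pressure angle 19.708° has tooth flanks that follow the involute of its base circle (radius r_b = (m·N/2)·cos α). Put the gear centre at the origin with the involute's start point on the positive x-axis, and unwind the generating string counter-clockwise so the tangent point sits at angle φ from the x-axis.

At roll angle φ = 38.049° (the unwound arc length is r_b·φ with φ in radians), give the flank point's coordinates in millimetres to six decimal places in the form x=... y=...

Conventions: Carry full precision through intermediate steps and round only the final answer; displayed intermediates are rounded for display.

x=157.421533 y=12.283316

topology: single-mesh involute geometry — m = 3.828, N = 73
pitch radius r_p = m·N/2 = 3.828·73/2 = 139.722000
base radius r_b = r_p·cos α = 139.722000·cos 19.708° = 131.537570
roll angle φ = 38.049° = 0.66408033 rad
x = r_b·(cos φ + φ·sin φ) = 157.421533
y = r_b·(sin φ − φ·cos φ) = 12.283316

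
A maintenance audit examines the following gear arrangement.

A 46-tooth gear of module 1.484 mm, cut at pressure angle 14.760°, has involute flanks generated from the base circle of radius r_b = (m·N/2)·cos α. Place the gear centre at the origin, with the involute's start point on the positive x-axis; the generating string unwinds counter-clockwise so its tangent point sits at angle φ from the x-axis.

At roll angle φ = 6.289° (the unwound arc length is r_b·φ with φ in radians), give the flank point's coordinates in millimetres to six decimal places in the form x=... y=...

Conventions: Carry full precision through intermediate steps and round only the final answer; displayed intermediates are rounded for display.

x=33.203924 y=0.014532

topology: single-mesh involute geometry — m = 1.484, N = 46
pitch radius r_p = m·N/2 = 1.484·46/2 = 34.132000
base radius r_b = r_p·cos α = 34.132000·cos 14.760° = 33.005695
roll angle φ = 6.289° = 0.10976376 rad
x = r_b·(cos φ + φ·sin φ) = 33.203924
y = r_b·(sin φ − φ·cos φ) = 0.014532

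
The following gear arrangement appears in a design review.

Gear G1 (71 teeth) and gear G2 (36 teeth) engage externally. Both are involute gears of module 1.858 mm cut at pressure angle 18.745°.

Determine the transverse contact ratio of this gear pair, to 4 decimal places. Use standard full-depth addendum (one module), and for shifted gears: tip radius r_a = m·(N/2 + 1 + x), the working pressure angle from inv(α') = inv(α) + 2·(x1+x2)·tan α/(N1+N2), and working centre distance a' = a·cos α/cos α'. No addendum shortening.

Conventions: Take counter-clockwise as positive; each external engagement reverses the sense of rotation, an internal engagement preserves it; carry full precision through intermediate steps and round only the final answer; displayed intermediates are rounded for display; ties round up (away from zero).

recognized (one external pair, fixed centres): single-mesh tooth geometry, m = 1.858, N1 = 71, N2 = 36
base radii: r_b1 = 62.460414, r_b2 = 31.670069
tip radii: r_a1 = 67.817000, r_a2 = 35.302000
no profile shift: α' = α, a' = a
action lengths: √(r_a1²−r_b1²) = 26.416702, √(r_a2²−r_b2²) = 15.596087
base pitch p_b = π·m·cos α = 5.527470
CR = (26.416702 + 15.596087 − 99.403000·sin 18.74500°)/5.527470 = 1.821621
contact ratio ≈ 1.8216

1.8216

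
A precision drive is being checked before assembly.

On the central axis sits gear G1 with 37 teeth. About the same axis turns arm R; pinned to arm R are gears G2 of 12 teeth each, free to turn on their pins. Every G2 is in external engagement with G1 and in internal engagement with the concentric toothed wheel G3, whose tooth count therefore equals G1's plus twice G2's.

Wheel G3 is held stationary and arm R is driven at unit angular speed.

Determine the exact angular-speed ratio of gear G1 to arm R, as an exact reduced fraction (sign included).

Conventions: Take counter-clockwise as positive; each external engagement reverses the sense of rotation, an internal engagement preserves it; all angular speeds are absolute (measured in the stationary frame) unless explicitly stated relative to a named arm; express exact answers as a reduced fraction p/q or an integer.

98/37

planetary set (37T centre, 12T on arm, 61T internal) — Willis relation
ring teeth: 37 + 2·12 = 61
37(ω_sun−ω_arm) = −61(ω_ring−ω_arm),  ω_ring = 0, ω_arm = 1
ω_sun = 1 − (61/37)(0−1) = 98/37
ω_out/ω_in = 98/37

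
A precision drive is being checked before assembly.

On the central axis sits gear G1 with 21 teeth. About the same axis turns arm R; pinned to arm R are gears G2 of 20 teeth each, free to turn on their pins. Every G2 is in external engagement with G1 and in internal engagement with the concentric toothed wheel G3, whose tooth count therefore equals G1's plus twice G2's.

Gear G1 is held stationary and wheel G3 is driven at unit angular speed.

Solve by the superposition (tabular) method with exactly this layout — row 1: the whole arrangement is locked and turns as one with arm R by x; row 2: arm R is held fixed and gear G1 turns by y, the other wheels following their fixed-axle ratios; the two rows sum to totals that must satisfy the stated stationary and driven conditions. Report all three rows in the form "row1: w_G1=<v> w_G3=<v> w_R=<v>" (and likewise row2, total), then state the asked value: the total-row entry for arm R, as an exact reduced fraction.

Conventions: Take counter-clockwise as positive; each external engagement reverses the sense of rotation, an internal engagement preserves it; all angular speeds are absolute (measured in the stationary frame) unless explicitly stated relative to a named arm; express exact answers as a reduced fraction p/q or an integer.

row1: w_G1=61/82 w_G3=61/82 w_R=61/82
row2: w_G1=-61/82 w_G3=21/82 w_R=0
total: w_G1=0 w_G3=1 w_R=61/82
asked value: 61/82

class = planetary set [G3 = 21+2·20 = 61; Willis about the carrier]
row 1: whole set turns with the arm by x
row 2 (arm held, sun turns y): ω_ring = −(21/61)·y, ω_arm = 0
boundary: total ω_sun = x + y = 0 and total ω_ring = x − (21/61)·y = 1  ⇒  y = -61/82, x = 61/82
row 2 ring = −(21/61)·(-61/82) = 21/82
totals (row 1 + row 2): sun 61/82 + (-61/82) = 0, ring 61/82 + 21/82 = 1, arm 61/82 + 0 = 61/82
asked cell (total, arm) = 61/82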